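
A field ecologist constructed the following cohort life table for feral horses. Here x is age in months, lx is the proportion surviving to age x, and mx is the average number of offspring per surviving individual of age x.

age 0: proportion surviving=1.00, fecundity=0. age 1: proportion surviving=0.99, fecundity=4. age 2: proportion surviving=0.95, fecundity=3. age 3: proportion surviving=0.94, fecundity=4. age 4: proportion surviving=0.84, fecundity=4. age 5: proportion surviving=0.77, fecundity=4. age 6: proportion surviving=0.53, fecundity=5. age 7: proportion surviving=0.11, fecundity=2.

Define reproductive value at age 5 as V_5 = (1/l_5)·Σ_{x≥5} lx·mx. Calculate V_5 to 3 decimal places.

7.727

lx·mx for x ≥ 5: 3.08, 2.65, 0.22 → sum = 5.95
V_5 = 5.95 / l_5 = 5.95 / 0.77 = 7.727273… → 7.727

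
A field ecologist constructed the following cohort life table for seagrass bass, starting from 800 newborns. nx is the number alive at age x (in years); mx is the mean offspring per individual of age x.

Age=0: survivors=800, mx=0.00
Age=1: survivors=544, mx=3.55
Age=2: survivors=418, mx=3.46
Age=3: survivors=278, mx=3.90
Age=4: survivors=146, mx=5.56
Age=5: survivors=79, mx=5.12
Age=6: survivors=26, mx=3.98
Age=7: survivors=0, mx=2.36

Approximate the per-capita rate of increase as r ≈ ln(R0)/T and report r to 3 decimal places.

0.819

lx = nx/n0 = nx/800: 1, 0.68, 0.5225, 0.3475, 0.1825, 0.09875, 0.0325, 0
R0 = Σ lx·mx = 0 + 2.414 + 1.80785… + 1.35525… + 1.0147… + 0.5056… + 0.12935… + 0 = 7.22675…
Σ x·lx·mx = 17.45835…; T = 17.45835…/7.22675… = 2.4158…
r ≈ ln(R0)/T = ln(7.22675…)/2.4158… = 0.81869… → 0.819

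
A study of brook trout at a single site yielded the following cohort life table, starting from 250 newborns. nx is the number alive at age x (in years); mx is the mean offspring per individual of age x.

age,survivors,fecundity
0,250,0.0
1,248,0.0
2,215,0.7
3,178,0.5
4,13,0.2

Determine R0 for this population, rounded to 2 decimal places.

lx = nx/n0 = nx/250: 1, 0.992, 0.86, 0.712, 0.052
lx·mx by age: 0, 0, 0.602, 0.356, 0.0104
R0 = Σ lx·mx = 0.9684 → 0.97

0.97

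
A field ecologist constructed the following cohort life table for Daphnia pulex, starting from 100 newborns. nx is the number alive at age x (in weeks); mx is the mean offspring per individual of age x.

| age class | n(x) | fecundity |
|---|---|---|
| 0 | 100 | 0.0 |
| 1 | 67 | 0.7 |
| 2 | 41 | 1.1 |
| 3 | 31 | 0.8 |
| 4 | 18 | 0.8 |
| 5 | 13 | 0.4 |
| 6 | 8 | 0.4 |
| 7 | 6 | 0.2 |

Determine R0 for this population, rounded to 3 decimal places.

lx = nx/n0 = nx/100: 1, 0.67, 0.41, 0.31, 0.18, 0.13, 0.08, 0.06
lx·mx by age: 0, 0.469, 0.451, 0.248, 0.144, 0.052, 0.032, 0.012
R0 = Σ lx·mx = 1.408 → 1.408

1.408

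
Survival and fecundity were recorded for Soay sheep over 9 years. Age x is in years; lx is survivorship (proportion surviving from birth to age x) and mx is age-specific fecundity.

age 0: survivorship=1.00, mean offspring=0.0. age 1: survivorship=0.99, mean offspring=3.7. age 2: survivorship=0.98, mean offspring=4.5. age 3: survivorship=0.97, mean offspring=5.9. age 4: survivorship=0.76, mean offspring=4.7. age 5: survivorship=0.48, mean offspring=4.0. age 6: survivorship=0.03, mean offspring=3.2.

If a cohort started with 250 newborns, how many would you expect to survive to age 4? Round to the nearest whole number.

Expected survivors = N0 · l_4 = 250 × 0.76 = 190 → 190

190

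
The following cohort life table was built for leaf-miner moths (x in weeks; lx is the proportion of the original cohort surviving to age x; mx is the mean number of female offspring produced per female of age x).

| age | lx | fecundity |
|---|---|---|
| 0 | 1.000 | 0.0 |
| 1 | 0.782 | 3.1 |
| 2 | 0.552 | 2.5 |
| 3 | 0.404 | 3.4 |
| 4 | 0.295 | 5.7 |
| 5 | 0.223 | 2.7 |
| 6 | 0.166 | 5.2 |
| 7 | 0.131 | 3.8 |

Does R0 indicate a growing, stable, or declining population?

growing

R0 = Σ lx·mx = 0 + 2.4242 + 1.38 + 1.3736 + 1.6815 + 0.6021 + 0.8632 + 0.4978 = 8.8224
R0 > 1, so the population is growing.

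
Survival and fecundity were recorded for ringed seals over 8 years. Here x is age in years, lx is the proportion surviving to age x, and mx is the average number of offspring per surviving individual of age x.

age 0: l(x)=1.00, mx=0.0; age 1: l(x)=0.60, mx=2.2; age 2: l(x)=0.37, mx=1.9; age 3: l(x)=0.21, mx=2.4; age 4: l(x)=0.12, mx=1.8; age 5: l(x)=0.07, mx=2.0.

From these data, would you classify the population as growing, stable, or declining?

R0 = Σ lx·mx = 0 + 1.32 + 0.703 + 0.504 + 0.216 + 0.14 = 2.883
R0 > 1, so the population is growing.

growing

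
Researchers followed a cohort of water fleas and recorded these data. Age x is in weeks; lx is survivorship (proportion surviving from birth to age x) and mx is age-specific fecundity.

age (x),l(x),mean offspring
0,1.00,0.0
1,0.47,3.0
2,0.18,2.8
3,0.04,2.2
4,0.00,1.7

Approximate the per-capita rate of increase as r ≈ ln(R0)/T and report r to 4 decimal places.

0.5182

R0 = Σ lx·mx = 0 + 1.41 + 0.504 + 0.088 + 0 = 2.002
Σ x·lx·mx = 2.682; T = 2.682/2.002 = 1.33966…
r ≈ ln(R0)/T = ln(2.002)/1.33966… = 0.518151… → 0.5182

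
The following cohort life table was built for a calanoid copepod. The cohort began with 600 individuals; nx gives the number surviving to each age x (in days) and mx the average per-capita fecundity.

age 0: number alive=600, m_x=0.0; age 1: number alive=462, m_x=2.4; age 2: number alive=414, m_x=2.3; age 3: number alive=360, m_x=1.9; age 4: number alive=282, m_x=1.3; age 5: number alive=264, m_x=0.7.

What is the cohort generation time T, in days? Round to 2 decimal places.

lx = nx/n0 = nx/600: 1, 0.77, 0.69, 0.6, 0.47, 0.44
lx·mx: 0, 1.848, 1.587, 1.14, 0.611, 0.308 → R0 = 5.494
x·lx·mx: 0, 1.848, 3.174, 3.42, 2.444, 1.54 → Σ = 12.426
T = 12.426 / 5.494 = 2.26174… → 2.26

2.26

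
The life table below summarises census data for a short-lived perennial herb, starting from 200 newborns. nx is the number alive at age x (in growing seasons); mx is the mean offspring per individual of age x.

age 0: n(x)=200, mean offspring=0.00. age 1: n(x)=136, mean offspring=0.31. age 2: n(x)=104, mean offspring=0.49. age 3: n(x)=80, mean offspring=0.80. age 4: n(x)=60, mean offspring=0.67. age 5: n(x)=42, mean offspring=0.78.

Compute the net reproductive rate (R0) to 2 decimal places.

lx = nx/n0 = nx/200: 1, 0.68, 0.52, 0.4, 0.3, 0.21
lx·mx by age: 0, 0.2108, 0.2548, 0.32, 0.201, 0.1638
R0 = Σ lx·mx = 1.1504 → 1.15

1.15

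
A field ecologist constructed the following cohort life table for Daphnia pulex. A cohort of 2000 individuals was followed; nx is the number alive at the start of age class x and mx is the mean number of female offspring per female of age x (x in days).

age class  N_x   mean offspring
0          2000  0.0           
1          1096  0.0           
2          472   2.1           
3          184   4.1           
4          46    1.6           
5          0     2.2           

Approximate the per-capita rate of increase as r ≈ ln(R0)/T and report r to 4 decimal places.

lx = nx/n0 = nx/2000: 1, 0.548, 0.236, 0.092, 0.023, 0
R0 = Σ lx·mx = 0 + 0 + 0.4956 + 0.3772 + 0.0368 + 0 = 0.9096
Σ x·lx·mx = 2.27; T = 2.27/0.9096 = 2.4956…
r ≈ ln(R0)/T = ln(0.9096)/2.4956… = -0.037967… → -0.0380

-0.0380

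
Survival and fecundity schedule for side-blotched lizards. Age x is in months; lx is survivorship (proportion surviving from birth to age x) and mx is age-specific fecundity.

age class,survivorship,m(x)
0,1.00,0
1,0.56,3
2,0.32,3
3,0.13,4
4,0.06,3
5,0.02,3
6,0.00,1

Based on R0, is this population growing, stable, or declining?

R0 = Σ lx·mx = 0 + 1.68 + 0.96 + 0.52 + 0.18 + 0.06 + 0 = 3.4
R0 > 1, so the population is growing.

growing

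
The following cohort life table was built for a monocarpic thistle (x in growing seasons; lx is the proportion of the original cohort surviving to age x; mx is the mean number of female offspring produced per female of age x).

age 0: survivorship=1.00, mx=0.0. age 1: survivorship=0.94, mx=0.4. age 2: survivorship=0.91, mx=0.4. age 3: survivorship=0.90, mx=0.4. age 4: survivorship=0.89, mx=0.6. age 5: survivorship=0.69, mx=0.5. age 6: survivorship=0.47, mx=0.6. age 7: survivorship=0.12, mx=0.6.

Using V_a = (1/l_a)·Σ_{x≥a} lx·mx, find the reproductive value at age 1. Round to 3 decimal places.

lx·mx for x ≥ 1: 0.376, 0.364, 0.36, 0.534, 0.345, 0.282, 0.072 → sum = 2.333
V_1 = 2.333 / l_1 = 2.333 / 0.94 = 2.481915… → 2.482

2.482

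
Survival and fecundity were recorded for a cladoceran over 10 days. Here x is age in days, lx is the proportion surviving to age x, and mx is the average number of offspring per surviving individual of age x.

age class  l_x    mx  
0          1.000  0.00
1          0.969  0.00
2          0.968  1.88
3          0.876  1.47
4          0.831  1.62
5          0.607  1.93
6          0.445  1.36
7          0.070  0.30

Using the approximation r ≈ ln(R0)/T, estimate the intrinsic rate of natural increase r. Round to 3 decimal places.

0.509

R0 = Σ lx·mx = 0 + 0 + 1.81984 + 1.28772 + 1.34622 + 1.17151 + 0.6052 + 0.021 = 6.25149
Σ x·lx·mx = 22.52347; T = 22.52347/6.25149 = 3.6029…
r ≈ ln(R0)/T = ln(6.25149)/3.6029… = 0.50871… → 0.509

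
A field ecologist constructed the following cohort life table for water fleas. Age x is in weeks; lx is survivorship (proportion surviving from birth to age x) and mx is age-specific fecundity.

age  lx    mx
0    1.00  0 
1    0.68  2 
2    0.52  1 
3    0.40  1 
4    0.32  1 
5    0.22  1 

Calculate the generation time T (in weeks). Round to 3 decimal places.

lx·mx: 0, 1.36, 0.52, 0.4, 0.32, 0.22 → R0 = 2.82
x·lx·mx: 0, 1.36, 1.04, 1.2, 1.28, 1.1 → Σ = 5.98
T = 5.98 / 2.82 = 2.120567… → 2.121

2.121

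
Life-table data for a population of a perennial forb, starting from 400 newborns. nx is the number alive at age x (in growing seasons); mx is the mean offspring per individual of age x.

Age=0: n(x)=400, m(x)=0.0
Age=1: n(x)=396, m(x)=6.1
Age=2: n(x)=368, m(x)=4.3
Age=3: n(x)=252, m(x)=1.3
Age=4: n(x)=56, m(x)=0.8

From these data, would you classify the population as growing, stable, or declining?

lx = nx/n0 = nx/400: 1, 0.99, 0.92, 0.63, 0.14
R0 = Σ lx·mx = 0 + 6.039 + 3.956 + 0.819 + 0.112 = 10.926
R0 > 1, so the population is growing.

growing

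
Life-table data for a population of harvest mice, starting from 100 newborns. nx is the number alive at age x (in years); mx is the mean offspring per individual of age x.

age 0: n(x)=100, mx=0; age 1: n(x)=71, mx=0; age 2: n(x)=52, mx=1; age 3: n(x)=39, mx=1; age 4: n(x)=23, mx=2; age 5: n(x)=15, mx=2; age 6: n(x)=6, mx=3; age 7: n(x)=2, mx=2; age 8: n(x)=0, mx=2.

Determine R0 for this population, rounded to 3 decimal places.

lx = nx/n0 = nx/100: 1, 0.71, 0.52, 0.39, 0.23, 0.15, 0.06, 0.02, 0
lx·mx by age: 0, 0, 0.52, 0.39, 0.46, 0.3, 0.18, 0.04, 0
R0 = Σ lx·mx = 1.89 → 1.890

1.890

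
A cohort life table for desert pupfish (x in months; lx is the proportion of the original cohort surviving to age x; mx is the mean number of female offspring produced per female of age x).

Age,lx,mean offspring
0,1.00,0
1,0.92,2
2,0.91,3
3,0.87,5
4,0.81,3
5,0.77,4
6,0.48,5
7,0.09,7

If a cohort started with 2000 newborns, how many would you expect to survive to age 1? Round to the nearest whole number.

Expected survivors = N0 · l_1 = 2000 × 0.92 = 1840 → 1840

1840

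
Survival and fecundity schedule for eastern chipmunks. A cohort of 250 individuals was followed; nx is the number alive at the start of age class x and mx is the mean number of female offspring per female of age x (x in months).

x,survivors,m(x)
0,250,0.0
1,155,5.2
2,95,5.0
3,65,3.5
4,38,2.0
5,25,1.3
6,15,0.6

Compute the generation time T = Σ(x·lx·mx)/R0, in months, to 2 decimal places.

lx = nx/n0 = nx/250: 1, 0.62, 0.38, 0.26, 0.152, 0.1, 0.06
lx·mx: 0, 3.224, 1.9, 0.91, 0.304, 0.13, 0.036 → R0 = 6.504
x·lx·mx: 0, 3.224, 3.8, 2.73, 1.216, 0.65, 0.216 → Σ = 11.836
T = 11.836 / 6.504 = 1.819803… → 1.82

1.82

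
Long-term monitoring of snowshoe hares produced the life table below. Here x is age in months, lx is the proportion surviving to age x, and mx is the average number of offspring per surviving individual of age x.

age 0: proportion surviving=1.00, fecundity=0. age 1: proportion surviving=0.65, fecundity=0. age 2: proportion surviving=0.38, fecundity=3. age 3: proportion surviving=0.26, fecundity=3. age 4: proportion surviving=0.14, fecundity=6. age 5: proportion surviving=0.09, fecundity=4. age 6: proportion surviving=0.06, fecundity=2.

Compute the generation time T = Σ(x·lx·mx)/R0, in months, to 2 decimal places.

lx·mx: 0, 0, 1.14, 0.78, 0.84, 0.36, 0.12 → R0 = 3.24
x·lx·mx: 0, 0, 2.28, 2.34, 3.36, 1.8, 0.72 → Σ = 10.5
T = 10.5 / 3.24 = 3.240741… → 3.24

3.24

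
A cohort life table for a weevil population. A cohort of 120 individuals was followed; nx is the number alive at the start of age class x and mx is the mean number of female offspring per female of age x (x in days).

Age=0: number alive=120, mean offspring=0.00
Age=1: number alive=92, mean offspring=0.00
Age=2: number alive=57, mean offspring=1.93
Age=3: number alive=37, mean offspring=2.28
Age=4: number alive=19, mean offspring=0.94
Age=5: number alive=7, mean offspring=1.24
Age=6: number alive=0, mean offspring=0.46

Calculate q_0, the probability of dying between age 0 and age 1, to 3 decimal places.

lx = nx/n0 = nx/120: 1, 0.76667…, 0.475, 0.30833…, 0.15833…, 0.05833…, 0
q_0 = (l_0 − l_1) / l_0 = (1 − 0.766667…) / 1
     = 0.233333… / 1 = 0.233333… → 0.233

0.233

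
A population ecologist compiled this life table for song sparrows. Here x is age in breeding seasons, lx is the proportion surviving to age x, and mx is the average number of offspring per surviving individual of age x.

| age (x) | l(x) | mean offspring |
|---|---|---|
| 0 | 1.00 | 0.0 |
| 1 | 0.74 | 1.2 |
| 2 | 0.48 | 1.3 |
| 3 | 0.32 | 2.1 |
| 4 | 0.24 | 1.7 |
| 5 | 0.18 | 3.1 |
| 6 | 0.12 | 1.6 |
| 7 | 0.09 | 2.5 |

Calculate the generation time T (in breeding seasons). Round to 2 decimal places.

3.17

lx·mx: 0, 0.888, 0.624, 0.672, 0.408, 0.558, 0.192, 0.225 → R0 = 3.567
x·lx·mx: 0, 0.888, 1.248, 2.016, 1.632, 2.79, 1.152, 1.575 → Σ = 11.301
T = 11.301 / 3.567 = 3.168209… → 3.17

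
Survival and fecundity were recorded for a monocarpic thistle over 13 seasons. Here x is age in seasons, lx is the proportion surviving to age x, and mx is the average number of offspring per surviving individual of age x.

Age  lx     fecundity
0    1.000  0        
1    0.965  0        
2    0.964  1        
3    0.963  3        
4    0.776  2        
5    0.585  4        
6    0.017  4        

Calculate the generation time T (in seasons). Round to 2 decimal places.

lx·mx: 0, 0, 0.964, 2.889, 1.552, 2.34, 0.068 → R0 = 7.813
x·lx·mx: 0, 0, 1.928, 8.667, 6.208, 11.7, 0.408 → Σ = 28.911
T = 28.911 / 7.813 = 3.700371… → 3.70

3.70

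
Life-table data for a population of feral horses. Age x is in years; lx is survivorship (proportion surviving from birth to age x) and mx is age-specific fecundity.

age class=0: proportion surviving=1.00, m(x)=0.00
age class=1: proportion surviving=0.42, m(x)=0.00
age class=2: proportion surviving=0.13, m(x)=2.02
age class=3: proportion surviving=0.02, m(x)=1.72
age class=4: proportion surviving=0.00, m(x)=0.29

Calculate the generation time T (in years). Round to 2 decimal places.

lx·mx: 0, 0, 0.2626, 0.0344, 0 → R0 = 0.297
x·lx·mx: 0, 0, 0.5252, 0.1032, 0 → Σ = 0.6284
T = 0.6284 / 0.297 = 2.115825… → 2.12

2.12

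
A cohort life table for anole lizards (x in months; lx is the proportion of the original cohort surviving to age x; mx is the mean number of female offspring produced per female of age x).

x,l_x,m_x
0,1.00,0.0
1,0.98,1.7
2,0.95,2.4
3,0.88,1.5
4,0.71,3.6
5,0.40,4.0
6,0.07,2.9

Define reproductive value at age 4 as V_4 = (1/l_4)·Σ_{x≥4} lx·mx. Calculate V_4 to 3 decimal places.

lx·mx for x ≥ 4: 2.556, 1.6, 0.203 → sum = 4.359
V_4 = 4.359 / l_4 = 4.359 / 0.71 = 6.139437… → 6.139

6.139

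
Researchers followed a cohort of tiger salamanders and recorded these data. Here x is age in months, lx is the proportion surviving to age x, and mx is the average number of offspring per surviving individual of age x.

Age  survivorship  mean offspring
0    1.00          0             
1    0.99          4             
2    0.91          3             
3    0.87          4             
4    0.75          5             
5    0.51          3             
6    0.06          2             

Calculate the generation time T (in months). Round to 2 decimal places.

lx·mx: 0, 3.96, 2.73, 3.48, 3.75, 1.53, 0.12 → R0 = 15.57
x·lx·mx: 0, 3.96, 5.46, 10.44, 15, 7.65, 0.72 → Σ = 43.23
T = 43.23 / 15.57 = 2.776493… → 2.78

2.78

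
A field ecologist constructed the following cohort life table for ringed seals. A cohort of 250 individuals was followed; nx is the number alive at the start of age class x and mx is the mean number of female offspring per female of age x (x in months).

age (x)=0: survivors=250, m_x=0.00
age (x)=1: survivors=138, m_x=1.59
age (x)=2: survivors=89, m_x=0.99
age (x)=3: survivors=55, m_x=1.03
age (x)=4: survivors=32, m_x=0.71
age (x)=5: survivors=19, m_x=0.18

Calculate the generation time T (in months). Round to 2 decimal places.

1.73

lx = nx/n0 = nx/250: 1, 0.552, 0.356, 0.22, 0.128, 0.076
lx·mx: 0, 0.87768, 0.35244, 0.2266, 0.09088, 0.01368 → R0 = 1.56128
x·lx·mx: 0, 0.87768, 0.70488, 0.6798, 0.36352, 0.0684 → Σ = 2.69428
T = 2.69428 / 1.56128 = 1.725687… → 1.73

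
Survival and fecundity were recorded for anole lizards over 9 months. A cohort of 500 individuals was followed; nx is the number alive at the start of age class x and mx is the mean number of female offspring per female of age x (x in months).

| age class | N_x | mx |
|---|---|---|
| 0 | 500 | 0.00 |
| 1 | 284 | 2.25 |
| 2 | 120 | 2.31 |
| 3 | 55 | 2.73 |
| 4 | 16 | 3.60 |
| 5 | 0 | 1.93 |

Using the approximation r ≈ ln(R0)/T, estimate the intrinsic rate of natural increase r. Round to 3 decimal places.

lx = nx/n0 = nx/500: 1, 0.568, 0.24, 0.11, 0.032, 0
R0 = Σ lx·mx = 0 + 1.278 + 0.5544 + 0.3003 + 0.1152 + 0 = 2.2479
Σ x·lx·mx = 3.7485; T = 3.7485/2.2479 = 1.66756…
r ≈ ln(R0)/T = ln(2.2479)/1.66756… = 0.48574… → 0.486

0.486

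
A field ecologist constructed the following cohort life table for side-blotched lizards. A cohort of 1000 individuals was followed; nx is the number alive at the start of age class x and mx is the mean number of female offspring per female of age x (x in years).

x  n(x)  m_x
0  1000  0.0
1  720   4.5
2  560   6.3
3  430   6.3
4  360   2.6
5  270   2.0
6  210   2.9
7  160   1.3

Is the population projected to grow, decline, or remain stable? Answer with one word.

growing

lx = nx/n0 = nx/1000: 1, 0.72, 0.56, 0.43, 0.36, 0.27, 0.21, 0.16
R0 = Σ lx·mx = 0 + 3.24 + 3.528 + 2.709 + 0.936 + 0.54 + 0.609 + 0.208 = 11.77
R0 > 1, so the population is growing.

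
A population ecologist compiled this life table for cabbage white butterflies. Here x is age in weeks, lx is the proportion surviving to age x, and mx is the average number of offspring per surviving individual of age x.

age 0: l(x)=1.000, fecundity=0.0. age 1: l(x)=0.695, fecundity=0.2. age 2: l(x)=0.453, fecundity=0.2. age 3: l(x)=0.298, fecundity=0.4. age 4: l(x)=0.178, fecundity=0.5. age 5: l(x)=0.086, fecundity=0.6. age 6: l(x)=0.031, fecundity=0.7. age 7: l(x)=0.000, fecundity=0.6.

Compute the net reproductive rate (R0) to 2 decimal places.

lx·mx by age: 0, 0.139, 0.0906, 0.1192, 0.089, 0.0516, 0.0217, 0
R0 = Σ lx·mx = 0.5111 → 0.51

0.51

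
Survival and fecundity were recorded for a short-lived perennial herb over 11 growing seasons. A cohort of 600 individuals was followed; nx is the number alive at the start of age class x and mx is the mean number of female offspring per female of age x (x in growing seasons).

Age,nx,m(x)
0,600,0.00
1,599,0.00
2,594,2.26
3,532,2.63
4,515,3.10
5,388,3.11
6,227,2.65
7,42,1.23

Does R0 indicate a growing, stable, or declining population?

growing

lx = nx/n0 = nx/600: 1, 0.99833…, 0.99, 0.88667…, 0.85833…, 0.64667…, 0.37833…, 0.07
R0 = Σ lx·mx = 0 + 0 + 2.2374 + 2.331933… + 2.660833… + 2.011133… + 1.002583… + 0.0861 = 10.329983…
R0 > 1, so the population is growing.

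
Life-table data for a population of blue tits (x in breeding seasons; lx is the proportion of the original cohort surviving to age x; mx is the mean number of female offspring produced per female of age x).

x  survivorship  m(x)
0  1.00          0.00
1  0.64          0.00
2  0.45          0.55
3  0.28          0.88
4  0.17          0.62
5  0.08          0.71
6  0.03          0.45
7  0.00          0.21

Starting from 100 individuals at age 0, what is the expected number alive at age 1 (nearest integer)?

Expected survivors = N0 · l_1 = 100 × 0.64 = 64 → 64

64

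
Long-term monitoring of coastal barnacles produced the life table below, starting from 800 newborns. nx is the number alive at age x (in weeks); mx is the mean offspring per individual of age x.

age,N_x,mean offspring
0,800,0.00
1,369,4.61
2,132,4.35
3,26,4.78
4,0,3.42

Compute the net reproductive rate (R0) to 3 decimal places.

lx = nx/n0 = nx/800: 1, 0.46125, 0.165, 0.0325, 0
lx·mx by age: 0, 2.126363…, 0.71775, 0.15535, 0
R0 = Σ lx·mx = 2.999463… → 2.999

2.999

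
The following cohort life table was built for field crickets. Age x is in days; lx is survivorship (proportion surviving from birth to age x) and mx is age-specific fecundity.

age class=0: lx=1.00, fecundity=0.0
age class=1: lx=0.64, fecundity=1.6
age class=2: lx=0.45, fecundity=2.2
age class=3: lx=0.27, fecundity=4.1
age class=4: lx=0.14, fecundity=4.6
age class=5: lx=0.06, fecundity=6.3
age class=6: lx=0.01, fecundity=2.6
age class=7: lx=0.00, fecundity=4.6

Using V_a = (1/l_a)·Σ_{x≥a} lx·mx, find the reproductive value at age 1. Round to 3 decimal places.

6.514

lx·mx for x ≥ 1: 1.024, 0.99, 1.107, 0.644, 0.378, 0.026, 0 → sum = 4.169
V_1 = 4.169 / l_1 = 4.169 / 0.64 = 6.514063… → 6.514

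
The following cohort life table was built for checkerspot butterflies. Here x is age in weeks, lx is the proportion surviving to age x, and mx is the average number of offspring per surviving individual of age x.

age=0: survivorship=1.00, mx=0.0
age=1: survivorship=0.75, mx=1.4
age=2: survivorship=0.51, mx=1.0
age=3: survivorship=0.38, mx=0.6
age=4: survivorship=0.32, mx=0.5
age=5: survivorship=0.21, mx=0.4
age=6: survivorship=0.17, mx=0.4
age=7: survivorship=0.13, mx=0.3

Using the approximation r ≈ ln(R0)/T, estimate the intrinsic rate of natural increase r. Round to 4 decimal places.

0.3618

R0 = Σ lx·mx = 0 + 1.05 + 0.51 + 0.228 + 0.16 + 0.084 + 0.068 + 0.039 = 2.139
Σ x·lx·mx = 4.495; T = 4.495/2.139 = 2.10145…
r ≈ ln(R0)/T = ln(2.139)/2.10145… = 0.361816… → 0.3618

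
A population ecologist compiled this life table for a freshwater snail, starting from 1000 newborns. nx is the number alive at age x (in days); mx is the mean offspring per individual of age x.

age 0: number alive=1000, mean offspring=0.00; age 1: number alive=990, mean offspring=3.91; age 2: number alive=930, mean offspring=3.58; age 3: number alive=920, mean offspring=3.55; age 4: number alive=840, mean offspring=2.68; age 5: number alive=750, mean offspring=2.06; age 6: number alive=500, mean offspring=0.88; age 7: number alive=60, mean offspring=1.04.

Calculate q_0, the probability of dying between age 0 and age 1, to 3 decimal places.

lx = nx/n0 = nx/1000: 1, 0.99, 0.93, 0.92, 0.84, 0.75, 0.5, 0.06
q_0 = (l_0 − l_1) / l_0 = (1 − 0.99) / 1
     = 0.01 / 1 = 0.01 → 0.010

0.010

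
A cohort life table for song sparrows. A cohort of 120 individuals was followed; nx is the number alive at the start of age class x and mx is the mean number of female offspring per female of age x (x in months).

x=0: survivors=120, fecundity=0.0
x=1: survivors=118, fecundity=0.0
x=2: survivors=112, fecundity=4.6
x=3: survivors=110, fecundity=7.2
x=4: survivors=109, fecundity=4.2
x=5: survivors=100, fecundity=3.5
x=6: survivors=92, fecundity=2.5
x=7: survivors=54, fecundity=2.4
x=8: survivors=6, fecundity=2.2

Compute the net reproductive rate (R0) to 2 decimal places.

20.73

lx = nx/n0 = nx/120: 1, 0.98333…, 0.93333…, 0.91667…, 0.90833…, 0.83333…, 0.76667…, 0.45, 0.05
lx·mx by age: 0, 0, 4.293333…, 6.6…, 3.815…, 2.916667…, 1.916667…, 1.08, 0.11
R0 = Σ lx·mx = 20.731667… → 20.73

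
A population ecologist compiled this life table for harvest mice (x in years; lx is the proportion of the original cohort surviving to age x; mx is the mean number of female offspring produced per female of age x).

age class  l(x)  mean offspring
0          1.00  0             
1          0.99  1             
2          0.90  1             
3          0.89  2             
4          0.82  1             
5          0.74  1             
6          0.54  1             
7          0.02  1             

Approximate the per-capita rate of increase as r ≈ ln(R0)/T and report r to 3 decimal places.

R0 = Σ lx·mx = 0 + 0.99 + 0.9 + 1.78 + 0.82 + 0.74 + 0.54 + 0.02 = 5.79
Σ x·lx·mx = 18.49; T = 18.49/5.79 = 3.19344…
r ≈ ln(R0)/T = ln(5.79)/3.19344… = 0.54992… → 0.550

0.550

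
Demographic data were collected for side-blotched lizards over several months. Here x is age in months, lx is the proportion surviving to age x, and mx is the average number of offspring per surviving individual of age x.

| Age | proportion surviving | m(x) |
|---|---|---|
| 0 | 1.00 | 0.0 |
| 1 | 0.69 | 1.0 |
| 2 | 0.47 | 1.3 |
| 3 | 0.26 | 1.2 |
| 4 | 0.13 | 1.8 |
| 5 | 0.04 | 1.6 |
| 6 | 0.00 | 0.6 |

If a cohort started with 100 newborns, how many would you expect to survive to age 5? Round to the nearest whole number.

4

Expected survivors = N0 · l_5 = 100 × 0.04 = 4 → 4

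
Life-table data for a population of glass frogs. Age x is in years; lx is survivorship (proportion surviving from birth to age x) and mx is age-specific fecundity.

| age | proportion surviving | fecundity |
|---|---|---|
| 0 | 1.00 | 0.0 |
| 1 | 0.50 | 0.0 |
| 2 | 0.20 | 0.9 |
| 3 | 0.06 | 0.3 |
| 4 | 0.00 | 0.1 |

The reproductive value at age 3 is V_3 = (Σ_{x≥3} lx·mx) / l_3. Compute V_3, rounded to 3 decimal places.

0.300

lx·mx for x ≥ 3: 0.018, 0 → sum = 0.018
V_3 = 0.018 / l_3 = 0.018 / 0.06 = 0.3 → 0.300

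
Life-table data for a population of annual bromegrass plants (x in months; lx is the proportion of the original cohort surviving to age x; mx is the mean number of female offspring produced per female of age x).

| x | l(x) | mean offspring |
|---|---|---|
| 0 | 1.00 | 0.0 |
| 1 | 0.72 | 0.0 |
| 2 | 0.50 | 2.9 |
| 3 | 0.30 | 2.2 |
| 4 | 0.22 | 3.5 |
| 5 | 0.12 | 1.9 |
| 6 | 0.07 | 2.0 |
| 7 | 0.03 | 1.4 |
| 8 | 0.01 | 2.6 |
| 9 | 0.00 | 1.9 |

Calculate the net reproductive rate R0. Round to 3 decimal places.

lx·mx by age: 0, 0, 1.45, 0.66, 0.77, 0.228, 0.14, 0.042, 0.026, 0
R0 = Σ lx·mx = 3.316 → 3.316

3.316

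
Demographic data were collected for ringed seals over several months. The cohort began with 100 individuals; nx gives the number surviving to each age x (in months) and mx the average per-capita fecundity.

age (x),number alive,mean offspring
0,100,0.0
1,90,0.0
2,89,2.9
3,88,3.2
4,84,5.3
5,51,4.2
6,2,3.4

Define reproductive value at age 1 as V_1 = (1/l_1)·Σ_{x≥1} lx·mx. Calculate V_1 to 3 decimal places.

13.399

lx = nx/n0 = nx/100: 1, 0.9, 0.89, 0.88, 0.84, 0.51, 0.02
lx·mx for x ≥ 1: 0, 2.581, 2.816, 4.452, 2.142, 0.068 → sum = 12.059
V_1 = 12.059 / l_1 = 12.059 / 0.9 = 13.398889… → 13.399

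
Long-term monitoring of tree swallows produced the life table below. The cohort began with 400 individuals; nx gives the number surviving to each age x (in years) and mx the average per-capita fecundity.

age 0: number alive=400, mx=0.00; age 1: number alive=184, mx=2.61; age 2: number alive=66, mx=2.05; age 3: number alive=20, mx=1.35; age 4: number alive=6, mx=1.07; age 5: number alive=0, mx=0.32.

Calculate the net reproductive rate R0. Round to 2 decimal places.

1.62

lx = nx/n0 = nx/400: 1, 0.46, 0.165, 0.05, 0.015, 0
lx·mx by age: 0, 1.2006, 0.33825, 0.0675, 0.01605, 0
R0 = Σ lx·mx = 1.6224 → 1.62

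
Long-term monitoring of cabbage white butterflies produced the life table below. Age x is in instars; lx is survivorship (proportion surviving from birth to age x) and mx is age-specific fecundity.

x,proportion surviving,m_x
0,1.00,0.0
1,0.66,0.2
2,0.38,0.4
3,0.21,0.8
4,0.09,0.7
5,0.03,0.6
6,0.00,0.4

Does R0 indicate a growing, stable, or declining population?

declining

R0 = Σ lx·mx = 0 + 0.132 + 0.152 + 0.168 + 0.063 + 0.018 + 0 = 0.533
R0 < 1, so the population is declining.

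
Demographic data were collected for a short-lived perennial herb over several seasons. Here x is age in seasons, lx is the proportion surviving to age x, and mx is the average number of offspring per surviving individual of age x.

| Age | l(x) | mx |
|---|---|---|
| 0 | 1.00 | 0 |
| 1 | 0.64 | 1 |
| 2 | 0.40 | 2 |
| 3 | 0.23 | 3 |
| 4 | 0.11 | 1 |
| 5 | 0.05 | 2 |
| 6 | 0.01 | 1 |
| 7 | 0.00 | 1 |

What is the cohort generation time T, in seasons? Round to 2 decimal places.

lx·mx: 0, 0.64, 0.8, 0.69, 0.11, 0.1, 0.01, 0 → R0 = 2.35
x·lx·mx: 0, 0.64, 1.6, 2.07, 0.44, 0.5, 0.06, 0 → Σ = 5.31
T = 5.31 / 2.35 = 2.259574… → 2.26

2.26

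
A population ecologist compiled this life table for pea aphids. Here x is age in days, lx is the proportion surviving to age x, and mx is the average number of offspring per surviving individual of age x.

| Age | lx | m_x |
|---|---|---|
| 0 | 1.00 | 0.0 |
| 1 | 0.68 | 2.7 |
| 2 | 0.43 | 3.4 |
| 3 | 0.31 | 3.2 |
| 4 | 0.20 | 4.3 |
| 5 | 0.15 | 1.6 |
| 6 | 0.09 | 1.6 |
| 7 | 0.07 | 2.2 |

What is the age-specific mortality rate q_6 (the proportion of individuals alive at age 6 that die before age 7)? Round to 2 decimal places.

0.22

q_6 = (l_6 − l_7) / l_6 = (0.09 − 0.07) / 0.09
     = 0.02 / 0.09 = 0.222222… → 0.22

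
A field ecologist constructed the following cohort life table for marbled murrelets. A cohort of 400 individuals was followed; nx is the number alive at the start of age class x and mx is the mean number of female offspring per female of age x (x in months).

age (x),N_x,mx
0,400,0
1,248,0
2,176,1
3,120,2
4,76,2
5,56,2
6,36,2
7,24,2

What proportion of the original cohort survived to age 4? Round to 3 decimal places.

l_4 = n_4/n_0 = 76/400 = 0.19 → 0.190

0.190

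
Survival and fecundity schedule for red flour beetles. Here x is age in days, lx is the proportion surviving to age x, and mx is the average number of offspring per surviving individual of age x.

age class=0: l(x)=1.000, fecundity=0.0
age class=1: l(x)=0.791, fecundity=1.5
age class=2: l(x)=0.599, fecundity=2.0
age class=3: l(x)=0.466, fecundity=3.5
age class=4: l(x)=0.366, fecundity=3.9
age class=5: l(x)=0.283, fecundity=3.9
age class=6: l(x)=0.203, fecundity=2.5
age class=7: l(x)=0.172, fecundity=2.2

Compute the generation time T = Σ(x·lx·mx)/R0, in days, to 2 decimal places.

lx·mx: 0, 1.1865, 1.198, 1.631, 1.4274, 1.1037, 0.5075, 0.3784 → R0 = 7.4325
x·lx·mx: 0, 1.1865, 2.396, 4.893, 5.7096, 5.5185, 3.045, 2.6488 → Σ = 25.3974
T = 25.3974 / 7.4325 = 3.417074… → 3.42

3.42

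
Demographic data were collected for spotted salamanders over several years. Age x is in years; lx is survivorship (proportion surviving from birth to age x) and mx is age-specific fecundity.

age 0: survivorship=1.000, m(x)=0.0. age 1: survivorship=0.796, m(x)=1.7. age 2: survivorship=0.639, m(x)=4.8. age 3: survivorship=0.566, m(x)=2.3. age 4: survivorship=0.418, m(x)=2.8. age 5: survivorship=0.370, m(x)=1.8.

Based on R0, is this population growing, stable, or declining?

R0 = Σ lx·mx = 0 + 1.3532 + 3.0672 + 1.3018 + 1.1704 + 0.666 = 7.5586
R0 > 1, so the population is growing.

growing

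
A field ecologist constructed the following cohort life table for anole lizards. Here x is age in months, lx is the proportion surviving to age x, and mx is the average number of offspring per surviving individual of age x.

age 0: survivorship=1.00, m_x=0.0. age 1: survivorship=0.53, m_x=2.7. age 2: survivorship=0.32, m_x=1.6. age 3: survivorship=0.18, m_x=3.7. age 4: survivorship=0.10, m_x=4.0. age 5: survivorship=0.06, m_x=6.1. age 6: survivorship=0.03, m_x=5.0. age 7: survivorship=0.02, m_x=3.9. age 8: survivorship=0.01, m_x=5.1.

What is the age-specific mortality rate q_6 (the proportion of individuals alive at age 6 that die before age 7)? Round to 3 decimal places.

0.333

q_6 = (l_6 − l_7) / l_6 = (0.03 − 0.02) / 0.03
     = 0.01 / 0.03 = 0.333333… → 0.333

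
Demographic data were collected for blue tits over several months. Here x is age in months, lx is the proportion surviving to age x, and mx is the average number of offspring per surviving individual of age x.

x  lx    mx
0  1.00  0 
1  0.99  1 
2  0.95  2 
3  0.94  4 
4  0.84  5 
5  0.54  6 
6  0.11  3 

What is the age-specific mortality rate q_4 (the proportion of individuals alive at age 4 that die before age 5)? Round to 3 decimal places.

0.357

q_4 = (l_4 − l_5) / l_4 = (0.84 − 0.54) / 0.84
     = 0.3 / 0.84 = 0.357143… → 0.357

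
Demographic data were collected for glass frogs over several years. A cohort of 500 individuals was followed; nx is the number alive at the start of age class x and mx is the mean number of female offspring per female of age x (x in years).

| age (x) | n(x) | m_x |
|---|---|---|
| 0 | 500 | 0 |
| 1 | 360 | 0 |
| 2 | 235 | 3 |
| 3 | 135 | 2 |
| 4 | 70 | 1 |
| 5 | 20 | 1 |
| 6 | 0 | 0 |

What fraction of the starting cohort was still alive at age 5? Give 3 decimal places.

l_5 = n_5/n_0 = 20/500 = 0.04 → 0.040

0.040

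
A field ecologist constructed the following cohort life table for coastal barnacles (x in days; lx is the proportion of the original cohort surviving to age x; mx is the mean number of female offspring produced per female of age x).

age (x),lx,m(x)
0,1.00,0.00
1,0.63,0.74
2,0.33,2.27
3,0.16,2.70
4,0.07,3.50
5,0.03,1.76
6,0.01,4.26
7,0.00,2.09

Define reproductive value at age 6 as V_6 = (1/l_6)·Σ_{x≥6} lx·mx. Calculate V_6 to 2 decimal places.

4.26

lx·mx for x ≥ 6: 0.0426, 0 → sum = 0.0426
V_6 = 0.0426 / l_6 = 0.0426 / 0.01 = 4.26 → 4.26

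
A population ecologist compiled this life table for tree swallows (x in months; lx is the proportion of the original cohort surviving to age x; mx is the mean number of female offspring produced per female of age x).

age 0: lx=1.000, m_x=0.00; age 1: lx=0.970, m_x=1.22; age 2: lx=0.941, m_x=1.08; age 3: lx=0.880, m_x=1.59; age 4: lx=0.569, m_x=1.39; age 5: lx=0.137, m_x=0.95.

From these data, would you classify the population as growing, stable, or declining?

R0 = Σ lx·mx = 0 + 1.1834 + 1.01628 + 1.3992 + 0.79091 + 0.13015 = 4.51994
R0 > 1, so the population is growing.

growing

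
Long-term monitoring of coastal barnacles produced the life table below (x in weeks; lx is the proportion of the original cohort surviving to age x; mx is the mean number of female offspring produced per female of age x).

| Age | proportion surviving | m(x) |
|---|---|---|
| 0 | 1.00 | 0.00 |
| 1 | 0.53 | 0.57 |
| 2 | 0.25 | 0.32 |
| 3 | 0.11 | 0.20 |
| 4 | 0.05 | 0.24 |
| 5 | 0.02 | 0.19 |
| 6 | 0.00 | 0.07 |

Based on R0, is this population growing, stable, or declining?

declining

R0 = Σ lx·mx = 0 + 0.3021 + 0.08 + 0.022 + 0.012 + 0.0038 + 0 = 0.4199
R0 < 1, so the population is declining.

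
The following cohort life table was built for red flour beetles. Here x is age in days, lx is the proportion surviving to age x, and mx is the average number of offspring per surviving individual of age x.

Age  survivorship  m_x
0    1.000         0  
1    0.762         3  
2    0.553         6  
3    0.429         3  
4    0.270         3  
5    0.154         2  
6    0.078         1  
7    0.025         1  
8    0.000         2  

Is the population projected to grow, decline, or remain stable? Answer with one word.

R0 = Σ lx·mx = 0 + 2.286 + 3.318 + 1.287 + 0.81 + 0.308 + 0.078 + 0.025 + 0 = 8.112
R0 > 1, so the population is growing.

growing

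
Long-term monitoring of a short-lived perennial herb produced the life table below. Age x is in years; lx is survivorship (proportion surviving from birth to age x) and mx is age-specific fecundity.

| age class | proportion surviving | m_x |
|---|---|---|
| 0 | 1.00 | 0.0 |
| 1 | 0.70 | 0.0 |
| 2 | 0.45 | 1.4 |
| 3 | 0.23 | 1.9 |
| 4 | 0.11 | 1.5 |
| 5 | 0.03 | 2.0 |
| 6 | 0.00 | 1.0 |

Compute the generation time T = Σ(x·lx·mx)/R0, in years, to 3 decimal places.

2.733

lx·mx: 0, 0, 0.63, 0.437, 0.165, 0.06, 0 → R0 = 1.292
x·lx·mx: 0, 0, 1.26, 1.311, 0.66, 0.3, 0 → Σ = 3.531
T = 3.531 / 1.292 = 2.732972… → 2.733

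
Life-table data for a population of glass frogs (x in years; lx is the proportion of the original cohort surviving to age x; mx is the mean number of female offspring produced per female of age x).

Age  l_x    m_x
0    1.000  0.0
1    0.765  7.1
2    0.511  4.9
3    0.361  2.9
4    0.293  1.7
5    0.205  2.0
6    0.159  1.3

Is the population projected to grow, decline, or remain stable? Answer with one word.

growing

R0 = Σ lx·mx = 0 + 5.4315 + 2.5039 + 1.0469 + 0.4981 + 0.41 + 0.2067 = 10.0971
R0 > 1, so the population is growing.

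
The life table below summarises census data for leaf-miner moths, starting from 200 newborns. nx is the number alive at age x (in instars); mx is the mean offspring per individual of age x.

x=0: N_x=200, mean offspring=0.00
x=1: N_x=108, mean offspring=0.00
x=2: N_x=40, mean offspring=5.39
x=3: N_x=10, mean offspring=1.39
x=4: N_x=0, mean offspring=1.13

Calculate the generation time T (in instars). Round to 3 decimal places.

lx = nx/n0 = nx/200: 1, 0.54, 0.2, 0.05, 0
lx·mx: 0, 0, 1.078, 0.0695, 0 → R0 = 1.1475
x·lx·mx: 0, 0, 2.156, 0.2085, 0 → Σ = 2.3645
T = 2.3645 / 1.1475 = 2.060566… → 2.061

2.061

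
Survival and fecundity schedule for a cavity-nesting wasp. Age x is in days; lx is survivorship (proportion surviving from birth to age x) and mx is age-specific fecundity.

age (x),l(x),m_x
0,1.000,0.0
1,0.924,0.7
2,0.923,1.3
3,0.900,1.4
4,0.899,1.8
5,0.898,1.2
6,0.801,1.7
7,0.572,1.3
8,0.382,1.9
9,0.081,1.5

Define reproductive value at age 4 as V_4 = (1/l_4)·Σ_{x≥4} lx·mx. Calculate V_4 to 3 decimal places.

lx·mx for x ≥ 4: 1.6182, 1.0776, 1.3617, 0.7436, 0.7258, 0.1215 → sum = 5.6484
V_4 = 5.6484 / l_4 = 5.6484 / 0.899 = 6.282981… → 6.283

6.283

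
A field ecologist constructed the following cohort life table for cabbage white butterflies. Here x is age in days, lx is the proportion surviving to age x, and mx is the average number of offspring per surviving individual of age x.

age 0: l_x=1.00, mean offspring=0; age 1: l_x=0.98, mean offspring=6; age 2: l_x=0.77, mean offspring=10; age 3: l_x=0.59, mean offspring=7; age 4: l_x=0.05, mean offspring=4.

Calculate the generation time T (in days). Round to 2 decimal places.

1.92

lx·mx: 0, 5.88, 7.7, 4.13, 0.2 → R0 = 17.91
x·lx·mx: 0, 5.88, 15.4, 12.39, 0.8 → Σ = 34.47
T = 34.47 / 17.91 = 1.924623… → 1.92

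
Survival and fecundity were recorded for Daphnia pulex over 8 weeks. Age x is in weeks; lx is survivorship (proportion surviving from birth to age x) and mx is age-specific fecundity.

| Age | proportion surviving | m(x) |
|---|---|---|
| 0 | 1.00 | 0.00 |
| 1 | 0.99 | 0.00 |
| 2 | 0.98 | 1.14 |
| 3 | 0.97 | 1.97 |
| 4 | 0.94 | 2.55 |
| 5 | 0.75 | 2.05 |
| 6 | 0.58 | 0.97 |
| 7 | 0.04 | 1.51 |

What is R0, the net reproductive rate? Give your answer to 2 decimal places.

lx·mx by age: 0, 0, 1.1172, 1.9109, 2.397, 1.5375, 0.5626, 0.0604
R0 = Σ lx·mx = 7.5856 → 7.59

7.59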